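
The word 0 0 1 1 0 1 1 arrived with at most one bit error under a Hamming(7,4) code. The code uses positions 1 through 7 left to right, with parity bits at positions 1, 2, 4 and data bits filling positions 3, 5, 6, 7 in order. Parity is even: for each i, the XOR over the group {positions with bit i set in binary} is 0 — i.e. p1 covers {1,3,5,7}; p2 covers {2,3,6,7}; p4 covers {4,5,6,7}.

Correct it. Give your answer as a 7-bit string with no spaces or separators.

0011001

s1 (pos 1,3,5,7): 0⊕1⊕0⊕1 = 0
s2 (pos 2,3,6,7): 0⊕1⊕1⊕1 = 1
s4 (pos 4,5,6,7): 1⊕0⊕1⊕1 = 1
Syndrome s4…s1 = 110 → error at position 6.
Flip position 6: 0011011 → 0011001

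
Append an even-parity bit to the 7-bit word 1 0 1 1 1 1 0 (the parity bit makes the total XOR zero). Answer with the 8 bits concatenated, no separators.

XOR of the 7 data bits: 1⊕0⊕1⊕1⊕1⊕1⊕0 = 1
Parity bit = 1 (so all 8 bits XOR to 0).

10111101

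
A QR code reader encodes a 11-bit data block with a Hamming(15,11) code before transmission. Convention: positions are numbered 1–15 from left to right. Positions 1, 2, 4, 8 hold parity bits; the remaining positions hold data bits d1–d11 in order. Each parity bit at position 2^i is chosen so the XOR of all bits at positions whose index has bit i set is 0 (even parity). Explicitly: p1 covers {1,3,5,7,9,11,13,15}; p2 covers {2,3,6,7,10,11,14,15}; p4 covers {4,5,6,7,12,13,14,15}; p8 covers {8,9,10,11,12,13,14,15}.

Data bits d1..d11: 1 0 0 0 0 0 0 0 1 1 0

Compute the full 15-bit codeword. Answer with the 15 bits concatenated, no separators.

001000000000110

Place data at non-parity positions: p1 p2 1 p4 0 0 0 p8 0 0 0 0 1 1 0
p1 (pos 1,3,5,7,9,11,13,15): XOR of data positions = 1⊕0⊕0⊕0⊕0⊕1⊕0 = 0
p2 (pos 2,3,6,7,10,11,14,15): XOR of data positions = 1⊕0⊕0⊕0⊕0⊕1⊕0 = 0
p4 (pos 4,5,6,7,12,13,14,15): XOR of data positions = 0⊕0⊕0⊕0⊕1⊕1⊕0 = 0
p8 (pos 8,9,10,11,12,13,14,15): XOR of data positions = 0⊕0⊕0⊕0⊕1⊕1⊕0 = 0
Codeword: 001000000000110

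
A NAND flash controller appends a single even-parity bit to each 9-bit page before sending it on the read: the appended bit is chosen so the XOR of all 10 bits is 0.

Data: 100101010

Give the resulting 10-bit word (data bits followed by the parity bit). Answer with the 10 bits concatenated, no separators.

XOR of the 9 data bits: 1⊕0⊕0⊕1⊕0⊕1⊕0⊕1⊕0 = 0
Parity bit = 0 (so all 10 bits XOR to 0).

1001010100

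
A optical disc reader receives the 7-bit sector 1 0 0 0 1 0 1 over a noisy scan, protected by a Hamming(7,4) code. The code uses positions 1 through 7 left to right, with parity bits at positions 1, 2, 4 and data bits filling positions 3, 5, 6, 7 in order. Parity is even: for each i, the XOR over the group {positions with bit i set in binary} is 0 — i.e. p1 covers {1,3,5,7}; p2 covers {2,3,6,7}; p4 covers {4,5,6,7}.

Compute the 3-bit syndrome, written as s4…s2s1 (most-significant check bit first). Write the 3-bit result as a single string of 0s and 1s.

011

s1 (pos 1,3,5,7): 1⊕0⊕1⊕1 = 1
s2 (pos 2,3,6,7): 0⊕0⊕0⊕1 = 1
s4 (pos 4,5,6,7): 0⊕1⊕0⊕1 = 0
Syndrome s4…s1 = 011 → error at position 3.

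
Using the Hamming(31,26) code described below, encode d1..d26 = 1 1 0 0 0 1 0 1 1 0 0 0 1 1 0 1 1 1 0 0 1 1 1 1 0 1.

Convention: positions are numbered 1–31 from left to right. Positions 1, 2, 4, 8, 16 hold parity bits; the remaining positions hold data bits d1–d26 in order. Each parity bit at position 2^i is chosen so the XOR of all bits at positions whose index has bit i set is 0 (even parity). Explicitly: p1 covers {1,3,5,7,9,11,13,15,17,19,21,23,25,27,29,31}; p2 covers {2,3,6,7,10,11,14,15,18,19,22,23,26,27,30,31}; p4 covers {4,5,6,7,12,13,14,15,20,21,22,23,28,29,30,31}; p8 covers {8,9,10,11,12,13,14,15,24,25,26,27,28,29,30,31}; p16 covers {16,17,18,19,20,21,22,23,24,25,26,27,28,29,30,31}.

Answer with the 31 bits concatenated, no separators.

1111100001011000011011100111101

Place data at non-parity positions: p1 p2 1 p4 1 0 0 p8 0 1 0 1 1 0 0 p16 0 1 1 0 1 1 1 0 0 1 1 1 1 0 1
p1 (pos 1,3,5,7,9,11,13,15,17,19,21,23,25,27,29,31): XOR of data positions = 1⊕1⊕0⊕0⊕0⊕1⊕0⊕0⊕1⊕1⊕1⊕0⊕1⊕1⊕1 = 1
p2 (pos 2,3,6,7,10,11,14,15,18,19,22,23,26,27,30,31): XOR of data positions = 1⊕0⊕0⊕1⊕0⊕0⊕0⊕1⊕1⊕1⊕1⊕1⊕1⊕0⊕1 = 1
p4 (pos 4,5,6,7,12,13,14,15,20,21,22,23,28,29,30,31): XOR of data positions = 1⊕0⊕0⊕1⊕1⊕0⊕0⊕0⊕1⊕1⊕1⊕1⊕1⊕0⊕1 = 1
p8 (pos 8,9,10,11,12,13,14,15,24,25,26,27,28,29,30,31): XOR of data positions = 0⊕1⊕0⊕1⊕1⊕0⊕0⊕0⊕0⊕1⊕1⊕1⊕1⊕0⊕1 = 0
p16 (pos 16,17,18,19,20,21,22,23,24,25,26,27,28,29,30,31): XOR of data positions = 0⊕1⊕1⊕0⊕1⊕1⊕1⊕0⊕0⊕1⊕1⊕1⊕1⊕0⊕1 = 0
Codeword: 1111100001011000011011100111101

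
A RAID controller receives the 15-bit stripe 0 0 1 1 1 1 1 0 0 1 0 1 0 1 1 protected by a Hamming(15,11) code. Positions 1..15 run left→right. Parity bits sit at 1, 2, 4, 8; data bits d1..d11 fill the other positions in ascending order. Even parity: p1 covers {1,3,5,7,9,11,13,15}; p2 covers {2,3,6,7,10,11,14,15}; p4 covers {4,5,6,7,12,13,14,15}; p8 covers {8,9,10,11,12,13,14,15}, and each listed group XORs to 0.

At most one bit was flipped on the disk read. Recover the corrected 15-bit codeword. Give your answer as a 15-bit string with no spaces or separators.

s1 (pos 1,3,5,7,9,11,13,15): 0⊕1⊕1⊕1⊕0⊕0⊕0⊕1 = 0
s2 (pos 2,3,6,7,10,11,14,15): 0⊕1⊕1⊕1⊕1⊕0⊕1⊕1 = 0
s4 (pos 4,5,6,7,12,13,14,15): 1⊕1⊕1⊕1⊕1⊕0⊕1⊕1 = 1
s8 (pos 8,9,10,11,12,13,14,15): 0⊕0⊕1⊕0⊕1⊕0⊕1⊕1 = 0
Syndrome s8…s1 = 0100 → error at position 4.
Flip position 4: 001111100101011 → 001011100101011

001011100101011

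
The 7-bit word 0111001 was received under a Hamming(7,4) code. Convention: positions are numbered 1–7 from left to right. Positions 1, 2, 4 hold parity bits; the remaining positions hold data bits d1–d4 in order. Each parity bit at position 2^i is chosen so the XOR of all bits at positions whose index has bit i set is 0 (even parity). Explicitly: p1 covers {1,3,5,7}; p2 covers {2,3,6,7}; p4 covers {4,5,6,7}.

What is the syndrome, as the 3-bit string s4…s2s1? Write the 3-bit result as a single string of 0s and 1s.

s1 (pos 1,3,5,7): 0⊕1⊕0⊕1 = 0
s2 (pos 2,3,6,7): 1⊕1⊕0⊕1 = 1
s4 (pos 4,5,6,7): 1⊕0⊕0⊕1 = 0
Syndrome s4…s1 = 010 → error at position 2.

010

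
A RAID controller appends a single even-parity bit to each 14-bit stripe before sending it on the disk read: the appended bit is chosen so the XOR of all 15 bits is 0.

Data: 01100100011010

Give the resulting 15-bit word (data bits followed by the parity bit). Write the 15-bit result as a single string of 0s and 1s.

011001000110100

XOR of the 14 data bits: 0⊕1⊕1⊕0⊕0⊕1⊕0⊕0⊕0⊕1⊕1⊕0⊕1⊕0 = 0
Parity bit = 0 (so all 15 bits XOR to 0).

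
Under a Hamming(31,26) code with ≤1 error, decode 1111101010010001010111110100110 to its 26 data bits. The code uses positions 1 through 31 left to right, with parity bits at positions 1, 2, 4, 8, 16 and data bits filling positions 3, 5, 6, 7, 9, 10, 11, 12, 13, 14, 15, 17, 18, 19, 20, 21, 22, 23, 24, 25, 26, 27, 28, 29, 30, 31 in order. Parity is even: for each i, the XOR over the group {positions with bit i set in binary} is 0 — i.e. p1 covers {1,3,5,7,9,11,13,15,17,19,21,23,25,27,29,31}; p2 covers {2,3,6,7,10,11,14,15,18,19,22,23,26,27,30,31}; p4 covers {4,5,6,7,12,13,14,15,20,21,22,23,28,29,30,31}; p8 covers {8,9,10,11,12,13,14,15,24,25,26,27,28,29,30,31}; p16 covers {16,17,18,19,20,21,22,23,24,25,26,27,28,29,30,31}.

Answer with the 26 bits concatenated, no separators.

11011001000010111110100110

s1 (pos 1,3,5,7,9,11,13,15,17,19,21,23,25,27,29,31): 1⊕1⊕1⊕1⊕1⊕0⊕0⊕0⊕0⊕0⊕1⊕1⊕0⊕0⊕1⊕0 = 0
s2 (pos 2,3,6,7,10,11,14,15,18,19,22,23,26,27,30,31): 1⊕1⊕0⊕1⊕0⊕0⊕0⊕0⊕1⊕0⊕1⊕1⊕1⊕0⊕1⊕0 = 0
s4 (pos 4,5,6,7,12,13,14,15,20,21,22,23,28,29,30,31): 1⊕1⊕0⊕1⊕1⊕0⊕0⊕0⊕1⊕1⊕1⊕1⊕0⊕1⊕1⊕0 = 0
s8 (pos 8,9,10,11,12,13,14,15,24,25,26,27,28,29,30,31): 0⊕1⊕0⊕0⊕1⊕0⊕0⊕0⊕1⊕0⊕1⊕0⊕0⊕1⊕1⊕0 = 0
s16 (pos 16,17,18,19,20,21,22,23,24,25,26,27,28,29,30,31): 1⊕0⊕1⊕0⊕1⊕1⊕1⊕1⊕1⊕0⊕1⊕0⊕0⊕1⊕1⊕0 = 0
Syndrome s16…s1 = 00000 → no error.
Read data bits from positions 3,5,6,7,9,10,11,12,13,14,15,17,18,19,20,21,22,23,24,25,26,27,28,29,30,31: 11011001000010111110100110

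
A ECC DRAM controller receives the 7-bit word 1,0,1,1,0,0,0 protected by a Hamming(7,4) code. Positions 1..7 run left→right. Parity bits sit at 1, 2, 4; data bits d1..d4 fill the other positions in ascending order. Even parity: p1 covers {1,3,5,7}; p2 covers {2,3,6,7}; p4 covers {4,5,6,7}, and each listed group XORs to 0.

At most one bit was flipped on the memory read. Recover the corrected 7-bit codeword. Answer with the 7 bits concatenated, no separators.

s1 (pos 1,3,5,7): 1⊕1⊕0⊕0 = 0
s2 (pos 2,3,6,7): 0⊕1⊕0⊕0 = 1
s4 (pos 4,5,6,7): 1⊕0⊕0⊕0 = 1
Syndrome s4…s1 = 110 → error at position 6.
Flip position 6: 1011000 → 1011010

1011010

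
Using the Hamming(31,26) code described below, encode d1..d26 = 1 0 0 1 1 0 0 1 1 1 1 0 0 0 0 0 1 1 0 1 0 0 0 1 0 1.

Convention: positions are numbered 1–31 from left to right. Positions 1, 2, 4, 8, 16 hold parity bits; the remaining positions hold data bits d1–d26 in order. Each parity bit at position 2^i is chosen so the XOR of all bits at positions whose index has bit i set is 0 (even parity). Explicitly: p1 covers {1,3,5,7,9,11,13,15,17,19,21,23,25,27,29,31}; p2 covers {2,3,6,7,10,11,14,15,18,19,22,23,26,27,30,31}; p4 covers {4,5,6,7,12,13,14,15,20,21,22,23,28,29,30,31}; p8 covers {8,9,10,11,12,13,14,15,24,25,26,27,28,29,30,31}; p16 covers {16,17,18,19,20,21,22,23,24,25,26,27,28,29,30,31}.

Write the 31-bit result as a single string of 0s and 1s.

1111001010011111000001101000101

Place data at non-parity positions: p1 p2 1 p4 0 0 1 p8 1 0 0 1 1 1 1 p16 0 0 0 0 0 1 1 0 1 0 0 0 1 0 1
p1 (pos 1,3,5,7,9,11,13,15,17,19,21,23,25,27,29,31): XOR of data positions = 1⊕0⊕1⊕1⊕0⊕1⊕1⊕0⊕0⊕0⊕1⊕1⊕0⊕1⊕1 = 1
p2 (pos 2,3,6,7,10,11,14,15,18,19,22,23,26,27,30,31): XOR of data positions = 1⊕0⊕1⊕0⊕0⊕1⊕1⊕0⊕0⊕1⊕1⊕0⊕0⊕0⊕1 = 1
p4 (pos 4,5,6,7,12,13,14,15,20,21,22,23,28,29,30,31): XOR of data positions = 0⊕0⊕1⊕1⊕1⊕1⊕1⊕0⊕0⊕1⊕1⊕0⊕1⊕0⊕1 = 1
p8 (pos 8,9,10,11,12,13,14,15,24,25,26,27,28,29,30,31): XOR of data positions = 1⊕0⊕0⊕1⊕1⊕1⊕1⊕0⊕1⊕0⊕0⊕0⊕1⊕0⊕1 = 0
p16 (pos 16,17,18,19,20,21,22,23,24,25,26,27,28,29,30,31): XOR of data positions = 0⊕0⊕0⊕0⊕0⊕1⊕1⊕0⊕1⊕0⊕0⊕0⊕1⊕0⊕1 = 1
Codeword: 1111001010011111000001101000101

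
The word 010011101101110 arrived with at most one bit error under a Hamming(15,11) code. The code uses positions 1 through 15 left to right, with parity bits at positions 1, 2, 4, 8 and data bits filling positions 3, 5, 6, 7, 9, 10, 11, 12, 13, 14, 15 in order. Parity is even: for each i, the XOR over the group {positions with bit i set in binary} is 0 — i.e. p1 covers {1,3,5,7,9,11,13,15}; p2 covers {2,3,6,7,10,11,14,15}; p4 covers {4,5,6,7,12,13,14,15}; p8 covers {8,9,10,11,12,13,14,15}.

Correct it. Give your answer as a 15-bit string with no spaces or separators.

010011101001110

s1 (pos 1,3,5,7,9,11,13,15): 0⊕0⊕1⊕1⊕1⊕0⊕1⊕0 = 0
s2 (pos 2,3,6,7,10,11,14,15): 1⊕0⊕1⊕1⊕1⊕0⊕1⊕0 = 1
s4 (pos 4,5,6,7,12,13,14,15): 0⊕1⊕1⊕1⊕1⊕1⊕1⊕0 = 0
s8 (pos 8,9,10,11,12,13,14,15): 0⊕1⊕1⊕0⊕1⊕1⊕1⊕0 = 1
Syndrome s8…s1 = 1010 → error at position 10.
Flip position 10: 010011101101110 → 010011101001110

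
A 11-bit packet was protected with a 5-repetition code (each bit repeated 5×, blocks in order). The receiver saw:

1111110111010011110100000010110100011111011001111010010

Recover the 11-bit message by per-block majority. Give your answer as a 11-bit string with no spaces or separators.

11010101010

Block 1 (11111): 5 ones → 1
Block 2 (10111): 4 ones → 1
Block 3 (01001): 2 ones → 0
Block 4 (11101): 4 ones → 1
Block 5 (00000): 0 ones → 0
Block 6 (01011): 3 ones → 1
Block 7 (01000): 1 one → 0
Block 8 (11111): 5 ones → 1
Block 9 (01100): 2 ones → 0
Block 10 (11110): 4 ones → 1
Block 11 (10010): 2 ones → 0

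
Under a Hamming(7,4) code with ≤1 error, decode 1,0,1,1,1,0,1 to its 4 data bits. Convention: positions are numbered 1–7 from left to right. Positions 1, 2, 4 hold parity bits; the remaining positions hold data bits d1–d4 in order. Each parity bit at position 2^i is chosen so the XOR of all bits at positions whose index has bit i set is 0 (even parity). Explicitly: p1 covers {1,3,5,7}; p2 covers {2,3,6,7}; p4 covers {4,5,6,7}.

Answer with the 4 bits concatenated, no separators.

s1 (pos 1,3,5,7): 1⊕1⊕1⊕1 = 0
s2 (pos 2,3,6,7): 0⊕1⊕0⊕1 = 0
s4 (pos 4,5,6,7): 1⊕1⊕0⊕1 = 1
Syndrome s4…s1 = 100 → error at position 4.
Flip position 4: 1011101 → 1010101
Read data bits from positions 3,5,6,7: 1101

1101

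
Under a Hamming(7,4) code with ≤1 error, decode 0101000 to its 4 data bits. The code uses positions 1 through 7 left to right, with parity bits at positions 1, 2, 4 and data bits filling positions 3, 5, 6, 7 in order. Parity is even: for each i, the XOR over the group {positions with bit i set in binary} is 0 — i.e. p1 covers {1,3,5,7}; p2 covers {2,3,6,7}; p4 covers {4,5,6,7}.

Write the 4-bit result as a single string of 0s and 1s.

s1 (pos 1,3,5,7): 0⊕0⊕0⊕0 = 0
s2 (pos 2,3,6,7): 1⊕0⊕0⊕0 = 1
s4 (pos 4,5,6,7): 1⊕0⊕0⊕0 = 1
Syndrome s4…s1 = 110 → error at position 6.
Flip position 6: 0101000 → 0101010
Read data bits from positions 3,5,6,7: 0010

0010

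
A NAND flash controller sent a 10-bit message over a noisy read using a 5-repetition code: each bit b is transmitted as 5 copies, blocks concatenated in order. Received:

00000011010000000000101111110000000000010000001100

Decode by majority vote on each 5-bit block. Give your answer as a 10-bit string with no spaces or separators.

0100110000

Block 1 (00000): 0 ones → 0
Block 2 (01101): 3 ones → 1
Block 3 (00000): 0 ones → 0
Block 4 (00000): 0 ones → 0
Block 5 (10111): 4 ones → 1
Block 6 (11100): 3 ones → 1
Block 7 (00000): 0 ones → 0
Block 8 (00001): 1 one → 0
Block 9 (00000): 0 ones → 0
Block 10 (01100): 2 ones → 0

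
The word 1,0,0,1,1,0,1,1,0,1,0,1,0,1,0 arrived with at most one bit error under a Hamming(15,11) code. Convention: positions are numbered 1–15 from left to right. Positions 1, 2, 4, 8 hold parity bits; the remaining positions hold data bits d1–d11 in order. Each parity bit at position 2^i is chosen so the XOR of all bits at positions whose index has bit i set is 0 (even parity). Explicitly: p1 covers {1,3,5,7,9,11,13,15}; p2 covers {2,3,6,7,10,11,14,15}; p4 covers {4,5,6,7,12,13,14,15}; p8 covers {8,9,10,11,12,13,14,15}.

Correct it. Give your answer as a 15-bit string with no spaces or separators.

100110010101010

s1 (pos 1,3,5,7,9,11,13,15): 1⊕0⊕1⊕1⊕0⊕0⊕0⊕0 = 1
s2 (pos 2,3,6,7,10,11,14,15): 0⊕0⊕0⊕1⊕1⊕0⊕1⊕0 = 1
s4 (pos 4,5,6,7,12,13,14,15): 1⊕1⊕0⊕1⊕1⊕0⊕1⊕0 = 1
s8 (pos 8,9,10,11,12,13,14,15): 1⊕0⊕1⊕0⊕1⊕0⊕1⊕0 = 0
Syndrome s8…s1 = 0111 → error at position 7.
Flip position 7: 100110110101010 → 100110010101010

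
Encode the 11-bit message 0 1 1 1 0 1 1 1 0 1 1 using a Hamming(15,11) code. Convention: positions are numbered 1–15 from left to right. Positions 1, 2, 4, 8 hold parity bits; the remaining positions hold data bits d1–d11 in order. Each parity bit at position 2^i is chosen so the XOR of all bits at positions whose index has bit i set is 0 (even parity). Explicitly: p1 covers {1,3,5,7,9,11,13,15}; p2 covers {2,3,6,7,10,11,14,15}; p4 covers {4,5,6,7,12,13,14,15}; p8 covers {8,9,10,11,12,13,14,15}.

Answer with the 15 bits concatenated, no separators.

Place data at non-parity positions: p1 p2 0 p4 1 1 1 p8 0 1 1 1 0 1 1
p1 (pos 1,3,5,7,9,11,13,15): XOR of data positions = 0⊕1⊕1⊕0⊕1⊕0⊕1 = 0
p2 (pos 2,3,6,7,10,11,14,15): XOR of data positions = 0⊕1⊕1⊕1⊕1⊕1⊕1 = 0
p4 (pos 4,5,6,7,12,13,14,15): XOR of data positions = 1⊕1⊕1⊕1⊕0⊕1⊕1 = 0
p8 (pos 8,9,10,11,12,13,14,15): XOR of data positions = 0⊕1⊕1⊕1⊕0⊕1⊕1 = 1
Codeword: 000011110111011

000011110111011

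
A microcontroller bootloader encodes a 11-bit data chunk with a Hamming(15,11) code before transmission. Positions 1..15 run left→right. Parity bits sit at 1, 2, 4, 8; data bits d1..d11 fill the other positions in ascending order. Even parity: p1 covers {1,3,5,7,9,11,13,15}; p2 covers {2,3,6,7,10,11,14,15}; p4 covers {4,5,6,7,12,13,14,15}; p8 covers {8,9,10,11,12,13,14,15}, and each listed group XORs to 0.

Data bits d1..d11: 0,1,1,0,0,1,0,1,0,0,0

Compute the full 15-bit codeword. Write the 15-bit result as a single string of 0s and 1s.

Place data at non-parity positions: p1 p2 0 p4 1 1 0 p8 0 1 0 1 0 0 0
p1 (pos 1,3,5,7,9,11,13,15): XOR of data positions = 0⊕1⊕0⊕0⊕0⊕0⊕0 = 1
p2 (pos 2,3,6,7,10,11,14,15): XOR of data positions = 0⊕1⊕0⊕1⊕0⊕0⊕0 = 0
p4 (pos 4,5,6,7,12,13,14,15): XOR of data positions = 1⊕1⊕0⊕1⊕0⊕0⊕0 = 1
p8 (pos 8,9,10,11,12,13,14,15): XOR of data positions = 0⊕1⊕0⊕1⊕0⊕0⊕0 = 0
Codeword: 100111000101000

100111000101000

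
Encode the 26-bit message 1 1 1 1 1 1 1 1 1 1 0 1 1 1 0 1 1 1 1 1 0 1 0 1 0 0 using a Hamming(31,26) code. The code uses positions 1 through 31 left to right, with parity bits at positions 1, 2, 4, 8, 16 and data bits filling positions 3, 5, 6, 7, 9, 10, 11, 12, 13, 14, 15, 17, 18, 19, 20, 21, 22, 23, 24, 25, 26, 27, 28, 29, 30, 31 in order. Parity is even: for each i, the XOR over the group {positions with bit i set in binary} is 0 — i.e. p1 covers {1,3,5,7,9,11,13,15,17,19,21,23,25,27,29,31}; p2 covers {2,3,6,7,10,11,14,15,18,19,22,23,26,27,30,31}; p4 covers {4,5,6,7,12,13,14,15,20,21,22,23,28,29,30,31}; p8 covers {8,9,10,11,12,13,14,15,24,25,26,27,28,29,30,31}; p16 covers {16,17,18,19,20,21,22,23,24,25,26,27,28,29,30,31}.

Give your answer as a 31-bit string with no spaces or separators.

1110111011111100111011111010100

Place data at non-parity positions: p1 p2 1 p4 1 1 1 p8 1 1 1 1 1 1 0 p16 1 1 1 0 1 1 1 1 1 0 1 0 1 0 0
p1 (pos 1,3,5,7,9,11,13,15,17,19,21,23,25,27,29,31): XOR of data positions = 1⊕1⊕1⊕1⊕1⊕1⊕0⊕1⊕1⊕1⊕1⊕1⊕1⊕1⊕0 = 1
p2 (pos 2,3,6,7,10,11,14,15,18,19,22,23,26,27,30,31): XOR of data positions = 1⊕1⊕1⊕1⊕1⊕1⊕0⊕1⊕1⊕1⊕1⊕0⊕1⊕0⊕0 = 1
p4 (pos 4,5,6,7,12,13,14,15,20,21,22,23,28,29,30,31): XOR of data positions = 1⊕1⊕1⊕1⊕1⊕1⊕0⊕0⊕1⊕1⊕1⊕0⊕1⊕0⊕0 = 0
p8 (pos 8,9,10,11,12,13,14,15,24,25,26,27,28,29,30,31): XOR of data positions = 1⊕1⊕1⊕1⊕1⊕1⊕0⊕1⊕1⊕0⊕1⊕0⊕1⊕0⊕0 = 0
p16 (pos 16,17,18,19,20,21,22,23,24,25,26,27,28,29,30,31): XOR of data positions = 1⊕1⊕1⊕0⊕1⊕1⊕1⊕1⊕1⊕0⊕1⊕0⊕1⊕0⊕0 = 0
Codeword: 1110111011111100111011111010100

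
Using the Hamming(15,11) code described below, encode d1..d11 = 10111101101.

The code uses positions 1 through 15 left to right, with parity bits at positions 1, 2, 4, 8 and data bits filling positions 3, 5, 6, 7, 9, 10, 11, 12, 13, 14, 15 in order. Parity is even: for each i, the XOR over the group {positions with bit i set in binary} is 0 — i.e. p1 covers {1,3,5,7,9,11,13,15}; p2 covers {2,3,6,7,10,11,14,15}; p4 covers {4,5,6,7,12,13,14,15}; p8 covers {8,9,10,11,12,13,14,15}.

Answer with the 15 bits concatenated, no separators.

Place data at non-parity positions: p1 p2 1 p4 0 1 1 p8 1 1 0 1 1 0 1
p1 (pos 1,3,5,7,9,11,13,15): XOR of data positions = 1⊕0⊕1⊕1⊕0⊕1⊕1 = 1
p2 (pos 2,3,6,7,10,11,14,15): XOR of data positions = 1⊕1⊕1⊕1⊕0⊕0⊕1 = 1
p4 (pos 4,5,6,7,12,13,14,15): XOR of data positions = 0⊕1⊕1⊕1⊕1⊕0⊕1 = 1
p8 (pos 8,9,10,11,12,13,14,15): XOR of data positions = 1⊕1⊕0⊕1⊕1⊕0⊕1 = 1
Codeword: 111101111101101

111101111101101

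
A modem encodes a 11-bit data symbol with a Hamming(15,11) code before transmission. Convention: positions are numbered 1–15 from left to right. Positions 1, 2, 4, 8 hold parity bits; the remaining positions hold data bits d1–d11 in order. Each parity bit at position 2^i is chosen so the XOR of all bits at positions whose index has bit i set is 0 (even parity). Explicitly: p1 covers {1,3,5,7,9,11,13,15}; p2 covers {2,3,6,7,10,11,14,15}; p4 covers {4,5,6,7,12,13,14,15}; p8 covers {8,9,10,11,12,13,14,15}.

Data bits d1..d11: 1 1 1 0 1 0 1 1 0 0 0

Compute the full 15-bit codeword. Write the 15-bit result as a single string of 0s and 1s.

011111011011000

Place data at non-parity positions: p1 p2 1 p4 1 1 0 p8 1 0 1 1 0 0 0
p1 (pos 1,3,5,7,9,11,13,15): XOR of data positions = 1⊕1⊕0⊕1⊕1⊕0⊕0 = 0
p2 (pos 2,3,6,7,10,11,14,15): XOR of data positions = 1⊕1⊕0⊕0⊕1⊕0⊕0 = 1
p4 (pos 4,5,6,7,12,13,14,15): XOR of data positions = 1⊕1⊕0⊕1⊕0⊕0⊕0 = 1
p8 (pos 8,9,10,11,12,13,14,15): XOR of data positions = 1⊕0⊕1⊕1⊕0⊕0⊕0 = 1
Codeword: 011111011011000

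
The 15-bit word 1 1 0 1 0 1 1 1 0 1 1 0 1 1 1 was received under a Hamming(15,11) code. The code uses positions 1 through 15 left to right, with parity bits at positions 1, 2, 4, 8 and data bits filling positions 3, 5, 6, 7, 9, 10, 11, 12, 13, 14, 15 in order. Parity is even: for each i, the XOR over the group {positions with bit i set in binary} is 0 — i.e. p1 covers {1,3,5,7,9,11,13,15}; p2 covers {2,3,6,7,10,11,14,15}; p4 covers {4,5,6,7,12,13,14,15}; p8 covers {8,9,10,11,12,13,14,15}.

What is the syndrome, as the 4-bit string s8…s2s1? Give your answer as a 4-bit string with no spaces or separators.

s1 (pos 1,3,5,7,9,11,13,15): 1⊕0⊕0⊕1⊕0⊕1⊕1⊕1 = 1
s2 (pos 2,3,6,7,10,11,14,15): 1⊕0⊕1⊕1⊕1⊕1⊕1⊕1 = 1
s4 (pos 4,5,6,7,12,13,14,15): 1⊕0⊕1⊕1⊕0⊕1⊕1⊕1 = 0
s8 (pos 8,9,10,11,12,13,14,15): 1⊕0⊕1⊕1⊕0⊕1⊕1⊕1 = 0
Syndrome s8…s1 = 0011 → error at position 3.

0011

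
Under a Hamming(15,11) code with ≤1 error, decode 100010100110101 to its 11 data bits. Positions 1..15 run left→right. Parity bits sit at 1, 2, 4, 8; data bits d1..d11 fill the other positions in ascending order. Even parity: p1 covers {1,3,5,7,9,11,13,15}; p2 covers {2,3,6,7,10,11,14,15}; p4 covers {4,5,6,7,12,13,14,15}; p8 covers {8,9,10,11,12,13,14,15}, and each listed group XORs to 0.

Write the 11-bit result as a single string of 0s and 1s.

s1 (pos 1,3,5,7,9,11,13,15): 1⊕0⊕1⊕1⊕0⊕1⊕1⊕1 = 0
s2 (pos 2,3,6,7,10,11,14,15): 0⊕0⊕0⊕1⊕1⊕1⊕0⊕1 = 0
s4 (pos 4,5,6,7,12,13,14,15): 0⊕1⊕0⊕1⊕0⊕1⊕0⊕1 = 0
s8 (pos 8,9,10,11,12,13,14,15): 0⊕0⊕1⊕1⊕0⊕1⊕0⊕1 = 0
Syndrome s8…s1 = 0000 → no error.
Read data bits from positions 3,5,6,7,9,10,11,12,13,14,15: 01010110101

01010110101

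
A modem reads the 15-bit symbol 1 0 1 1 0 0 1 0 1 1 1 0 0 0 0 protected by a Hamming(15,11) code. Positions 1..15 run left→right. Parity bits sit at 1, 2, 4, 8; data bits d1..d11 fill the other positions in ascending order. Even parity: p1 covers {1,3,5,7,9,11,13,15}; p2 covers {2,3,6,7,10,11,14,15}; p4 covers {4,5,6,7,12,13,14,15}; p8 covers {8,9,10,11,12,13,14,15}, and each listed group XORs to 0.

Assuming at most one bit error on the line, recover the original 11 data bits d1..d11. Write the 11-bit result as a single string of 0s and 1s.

s1 (pos 1,3,5,7,9,11,13,15): 1⊕1⊕0⊕1⊕1⊕1⊕0⊕0 = 1
s2 (pos 2,3,6,7,10,11,14,15): 0⊕1⊕0⊕1⊕1⊕1⊕0⊕0 = 0
s4 (pos 4,5,6,7,12,13,14,15): 1⊕0⊕0⊕1⊕0⊕0⊕0⊕0 = 0
s8 (pos 8,9,10,11,12,13,14,15): 0⊕1⊕1⊕1⊕0⊕0⊕0⊕0 = 1
Syndrome s8…s1 = 1001 → error at position 9.
Flip position 9: 101100101110000 → 101100100110000
Read data bits from positions 3,5,6,7,9,10,11,12,13,14,15: 10010110000

10010110000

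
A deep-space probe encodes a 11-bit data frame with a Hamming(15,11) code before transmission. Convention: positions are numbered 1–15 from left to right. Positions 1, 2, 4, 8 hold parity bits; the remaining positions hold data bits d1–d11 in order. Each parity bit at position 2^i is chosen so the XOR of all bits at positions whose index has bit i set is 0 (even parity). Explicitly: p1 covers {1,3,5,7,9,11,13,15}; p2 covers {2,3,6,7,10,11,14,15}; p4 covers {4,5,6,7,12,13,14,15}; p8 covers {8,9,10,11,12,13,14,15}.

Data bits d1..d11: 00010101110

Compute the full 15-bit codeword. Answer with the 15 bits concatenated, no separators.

010000100101110

Place data at non-parity positions: p1 p2 0 p4 0 0 1 p8 0 1 0 1 1 1 0
p1 (pos 1,3,5,7,9,11,13,15): XOR of data positions = 0⊕0⊕1⊕0⊕0⊕1⊕0 = 0
p2 (pos 2,3,6,7,10,11,14,15): XOR of data positions = 0⊕0⊕1⊕1⊕0⊕1⊕0 = 1
p4 (pos 4,5,6,7,12,13,14,15): XOR of data positions = 0⊕0⊕1⊕1⊕1⊕1⊕0 = 0
p8 (pos 8,9,10,11,12,13,14,15): XOR of data positions = 0⊕1⊕0⊕1⊕1⊕1⊕0 = 0
Codeword: 010000100101110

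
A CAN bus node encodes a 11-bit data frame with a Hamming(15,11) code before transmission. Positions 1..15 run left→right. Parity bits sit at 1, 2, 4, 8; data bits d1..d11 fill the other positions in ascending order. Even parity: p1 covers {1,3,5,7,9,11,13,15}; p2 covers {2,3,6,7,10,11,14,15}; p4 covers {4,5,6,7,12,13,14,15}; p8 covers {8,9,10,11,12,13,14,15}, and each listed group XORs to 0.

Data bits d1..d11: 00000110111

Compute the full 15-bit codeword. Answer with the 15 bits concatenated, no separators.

100100010110111

Place data at non-parity positions: p1 p2 0 p4 0 0 0 p8 0 1 1 0 1 1 1
p1 (pos 1,3,5,7,9,11,13,15): XOR of data positions = 0⊕0⊕0⊕0⊕1⊕1⊕1 = 1
p2 (pos 2,3,6,7,10,11,14,15): XOR of data positions = 0⊕0⊕0⊕1⊕1⊕1⊕1 = 0
p4 (pos 4,5,6,7,12,13,14,15): XOR of data positions = 0⊕0⊕0⊕0⊕1⊕1⊕1 = 1
p8 (pos 8,9,10,11,12,13,14,15): XOR of data positions = 0⊕1⊕1⊕0⊕1⊕1⊕1 = 1
Codeword: 100100010110111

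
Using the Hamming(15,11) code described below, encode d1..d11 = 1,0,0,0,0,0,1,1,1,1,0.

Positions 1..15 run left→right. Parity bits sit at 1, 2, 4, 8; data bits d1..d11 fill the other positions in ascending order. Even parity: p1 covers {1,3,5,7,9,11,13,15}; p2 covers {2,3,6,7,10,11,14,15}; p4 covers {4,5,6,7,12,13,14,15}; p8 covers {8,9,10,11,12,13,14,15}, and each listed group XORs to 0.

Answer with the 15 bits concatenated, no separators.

111100000011110

Place data at non-parity positions: p1 p2 1 p4 0 0 0 p8 0 0 1 1 1 1 0
p1 (pos 1,3,5,7,9,11,13,15): XOR of data positions = 1⊕0⊕0⊕0⊕1⊕1⊕0 = 1
p2 (pos 2,3,6,7,10,11,14,15): XOR of data positions = 1⊕0⊕0⊕0⊕1⊕1⊕0 = 1
p4 (pos 4,5,6,7,12,13,14,15): XOR of data positions = 0⊕0⊕0⊕1⊕1⊕1⊕0 = 1
p8 (pos 8,9,10,11,12,13,14,15): XOR of data positions = 0⊕0⊕1⊕1⊕1⊕1⊕0 = 0
Codeword: 111100000011110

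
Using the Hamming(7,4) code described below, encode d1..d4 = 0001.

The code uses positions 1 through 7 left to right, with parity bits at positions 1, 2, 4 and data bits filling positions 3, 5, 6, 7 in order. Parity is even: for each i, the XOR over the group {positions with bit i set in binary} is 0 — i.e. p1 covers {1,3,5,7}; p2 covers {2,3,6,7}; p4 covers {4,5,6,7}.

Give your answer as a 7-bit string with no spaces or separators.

Place data at non-parity positions: p1 p2 0 p4 0 0 1
p1 (pos 1,3,5,7): XOR of data positions = 0⊕0⊕1 = 1
p2 (pos 2,3,6,7): XOR of data positions = 0⊕0⊕1 = 1
p4 (pos 4,5,6,7): XOR of data positions = 0⊕0⊕1 = 1
Codeword: 1101001

1101001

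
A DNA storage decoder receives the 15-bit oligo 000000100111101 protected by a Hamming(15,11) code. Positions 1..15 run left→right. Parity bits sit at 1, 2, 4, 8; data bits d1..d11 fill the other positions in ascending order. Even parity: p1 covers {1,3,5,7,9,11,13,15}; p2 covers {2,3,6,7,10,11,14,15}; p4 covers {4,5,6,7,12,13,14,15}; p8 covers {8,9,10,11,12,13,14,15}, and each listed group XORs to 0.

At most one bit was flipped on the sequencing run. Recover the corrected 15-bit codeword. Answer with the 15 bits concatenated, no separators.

s1 (pos 1,3,5,7,9,11,13,15): 0⊕0⊕0⊕1⊕0⊕1⊕1⊕1 = 0
s2 (pos 2,3,6,7,10,11,14,15): 0⊕0⊕0⊕1⊕1⊕1⊕0⊕1 = 0
s4 (pos 4,5,6,7,12,13,14,15): 0⊕0⊕0⊕1⊕1⊕1⊕0⊕1 = 0
s8 (pos 8,9,10,11,12,13,14,15): 0⊕0⊕1⊕1⊕1⊕1⊕0⊕1 = 1
Syndrome s8…s1 = 1000 → error at position 8.
Flip position 8: 000000100111101 → 000000110111101

000000110111101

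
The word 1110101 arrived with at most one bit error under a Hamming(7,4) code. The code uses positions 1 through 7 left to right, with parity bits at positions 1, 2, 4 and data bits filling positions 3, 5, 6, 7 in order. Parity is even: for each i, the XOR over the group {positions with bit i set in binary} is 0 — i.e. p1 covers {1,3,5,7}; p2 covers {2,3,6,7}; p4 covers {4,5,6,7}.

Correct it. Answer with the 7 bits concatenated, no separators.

1010101

s1 (pos 1,3,5,7): 1⊕1⊕1⊕1 = 0
s2 (pos 2,3,6,7): 1⊕1⊕0⊕1 = 1
s4 (pos 4,5,6,7): 0⊕1⊕0⊕1 = 0
Syndrome s4…s1 = 010 → error at position 2.
Flip position 2: 1110101 → 1010101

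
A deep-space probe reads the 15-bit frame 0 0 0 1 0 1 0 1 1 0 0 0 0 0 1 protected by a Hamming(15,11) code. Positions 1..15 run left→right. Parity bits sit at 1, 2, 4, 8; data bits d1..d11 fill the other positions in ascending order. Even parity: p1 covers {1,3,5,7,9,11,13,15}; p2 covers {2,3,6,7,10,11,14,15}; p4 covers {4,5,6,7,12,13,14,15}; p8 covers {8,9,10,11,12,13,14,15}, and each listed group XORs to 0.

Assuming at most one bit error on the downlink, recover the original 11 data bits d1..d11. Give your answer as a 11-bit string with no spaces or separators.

00101001001

s1 (pos 1,3,5,7,9,11,13,15): 0⊕0⊕0⊕0⊕1⊕0⊕0⊕1 = 0
s2 (pos 2,3,6,7,10,11,14,15): 0⊕0⊕1⊕0⊕0⊕0⊕0⊕1 = 0
s4 (pos 4,5,6,7,12,13,14,15): 1⊕0⊕1⊕0⊕0⊕0⊕0⊕1 = 1
s8 (pos 8,9,10,11,12,13,14,15): 1⊕1⊕0⊕0⊕0⊕0⊕0⊕1 = 1
Syndrome s8…s1 = 1100 → error at position 12.
Flip position 12: 000101011000001 → 000101011001001
Read data bits from positions 3,5,6,7,9,10,11,12,13,14,15: 00101001001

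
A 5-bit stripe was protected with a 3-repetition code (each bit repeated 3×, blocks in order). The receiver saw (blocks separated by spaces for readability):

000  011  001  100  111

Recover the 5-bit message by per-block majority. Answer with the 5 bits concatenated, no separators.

Block 1 (000): 0 ones → 0
Block 2 (011): 2 ones → 1
Block 3 (001): 1 one → 0
Block 4 (100): 1 one → 0
Block 5 (111): 3 ones → 1

01001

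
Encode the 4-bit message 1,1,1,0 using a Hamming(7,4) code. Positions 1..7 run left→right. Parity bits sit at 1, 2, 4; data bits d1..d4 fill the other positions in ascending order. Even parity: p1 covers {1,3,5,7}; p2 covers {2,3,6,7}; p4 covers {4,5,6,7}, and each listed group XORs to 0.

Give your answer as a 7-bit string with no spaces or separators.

Place data at non-parity positions: p1 p2 1 p4 1 1 0
p1 (pos 1,3,5,7): XOR of data positions = 1⊕1⊕0 = 0
p2 (pos 2,3,6,7): XOR of data positions = 1⊕1⊕0 = 0
p4 (pos 4,5,6,7): XOR of data positions = 1⊕1⊕0 = 0
Codeword: 0010110

0010110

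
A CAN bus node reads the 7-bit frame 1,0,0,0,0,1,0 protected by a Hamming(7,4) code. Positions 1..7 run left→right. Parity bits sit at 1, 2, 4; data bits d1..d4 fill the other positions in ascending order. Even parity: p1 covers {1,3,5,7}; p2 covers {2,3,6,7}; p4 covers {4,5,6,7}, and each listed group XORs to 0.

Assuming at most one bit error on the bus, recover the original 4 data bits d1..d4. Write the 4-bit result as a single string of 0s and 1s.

s1 (pos 1,3,5,7): 1⊕0⊕0⊕0 = 1
s2 (pos 2,3,6,7): 0⊕0⊕1⊕0 = 1
s4 (pos 4,5,6,7): 0⊕0⊕1⊕0 = 1
Syndrome s4…s1 = 111 → error at position 7.
Flip position 7: 1000010 → 1000011
Read data bits from positions 3,5,6,7: 0011

0011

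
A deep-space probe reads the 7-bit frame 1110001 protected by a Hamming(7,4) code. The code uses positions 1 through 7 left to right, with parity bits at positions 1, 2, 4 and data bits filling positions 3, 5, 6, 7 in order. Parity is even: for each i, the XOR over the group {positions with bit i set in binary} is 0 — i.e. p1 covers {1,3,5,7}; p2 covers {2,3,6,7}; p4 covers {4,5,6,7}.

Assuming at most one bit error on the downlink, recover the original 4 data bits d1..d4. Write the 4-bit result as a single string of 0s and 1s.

s1 (pos 1,3,5,7): 1⊕1⊕0⊕1 = 1
s2 (pos 2,3,6,7): 1⊕1⊕0⊕1 = 1
s4 (pos 4,5,6,7): 0⊕0⊕0⊕1 = 1
Syndrome s4…s1 = 111 → error at position 7.
Flip position 7: 1110001 → 1110000
Read data bits from positions 3,5,6,7: 1000

1000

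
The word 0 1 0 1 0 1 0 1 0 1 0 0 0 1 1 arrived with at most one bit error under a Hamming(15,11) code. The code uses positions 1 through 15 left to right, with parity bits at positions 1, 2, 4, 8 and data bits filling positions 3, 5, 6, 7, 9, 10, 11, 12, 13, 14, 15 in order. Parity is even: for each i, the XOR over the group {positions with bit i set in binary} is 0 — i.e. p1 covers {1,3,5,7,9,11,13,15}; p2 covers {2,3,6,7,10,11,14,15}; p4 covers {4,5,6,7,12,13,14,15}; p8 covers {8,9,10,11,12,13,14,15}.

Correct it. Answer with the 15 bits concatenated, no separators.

011101010100011

s1 (pos 1,3,5,7,9,11,13,15): 0⊕0⊕0⊕0⊕0⊕0⊕0⊕1 = 1
s2 (pos 2,3,6,7,10,11,14,15): 1⊕0⊕1⊕0⊕1⊕0⊕1⊕1 = 1
s4 (pos 4,5,6,7,12,13,14,15): 1⊕0⊕1⊕0⊕0⊕0⊕1⊕1 = 0
s8 (pos 8,9,10,11,12,13,14,15): 1⊕0⊕1⊕0⊕0⊕0⊕1⊕1 = 0
Syndrome s8…s1 = 0011 → error at position 3.
Flip position 3: 010101010100011 → 011101010100011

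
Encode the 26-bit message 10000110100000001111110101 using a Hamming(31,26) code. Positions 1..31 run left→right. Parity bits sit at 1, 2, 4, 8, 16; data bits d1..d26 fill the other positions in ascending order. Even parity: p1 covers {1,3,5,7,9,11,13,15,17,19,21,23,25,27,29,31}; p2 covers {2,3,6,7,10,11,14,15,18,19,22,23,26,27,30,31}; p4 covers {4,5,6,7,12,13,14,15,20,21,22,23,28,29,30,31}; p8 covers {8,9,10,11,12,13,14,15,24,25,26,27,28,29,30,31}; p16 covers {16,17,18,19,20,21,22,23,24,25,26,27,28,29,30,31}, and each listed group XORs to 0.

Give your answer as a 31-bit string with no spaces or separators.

0011000101101000000001111110101

Place data at non-parity positions: p1 p2 1 p4 0 0 0 p8 0 1 1 0 1 0 0 p16 0 0 0 0 0 1 1 1 1 1 1 0 1 0 1
p1 (pos 1,3,5,7,9,11,13,15,17,19,21,23,25,27,29,31): XOR of data positions = 1⊕0⊕0⊕0⊕1⊕1⊕0⊕0⊕0⊕0⊕1⊕1⊕1⊕1⊕1 = 0
p2 (pos 2,3,6,7,10,11,14,15,18,19,22,23,26,27,30,31): XOR of data positions = 1⊕0⊕0⊕1⊕1⊕0⊕0⊕0⊕0⊕1⊕1⊕1⊕1⊕0⊕1 = 0
p4 (pos 4,5,6,7,12,13,14,15,20,21,22,23,28,29,30,31): XOR of data positions = 0⊕0⊕0⊕0⊕1⊕0⊕0⊕0⊕0⊕1⊕1⊕0⊕1⊕0⊕1 = 1
p8 (pos 8,9,10,11,12,13,14,15,24,25,26,27,28,29,30,31): XOR of data positions = 0⊕1⊕1⊕0⊕1⊕0⊕0⊕1⊕1⊕1⊕1⊕0⊕1⊕0⊕1 = 1
p16 (pos 16,17,18,19,20,21,22,23,24,25,26,27,28,29,30,31): XOR of data positions = 0⊕0⊕0⊕0⊕0⊕1⊕1⊕1⊕1⊕1⊕1⊕0⊕1⊕0⊕1 = 0
Codeword: 0011000101101000000001111110101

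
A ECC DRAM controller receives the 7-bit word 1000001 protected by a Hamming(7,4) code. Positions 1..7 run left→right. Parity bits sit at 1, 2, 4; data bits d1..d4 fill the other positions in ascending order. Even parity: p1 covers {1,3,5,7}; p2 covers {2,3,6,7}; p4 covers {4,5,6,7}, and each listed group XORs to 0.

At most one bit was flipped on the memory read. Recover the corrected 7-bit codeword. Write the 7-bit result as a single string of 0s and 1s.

s1 (pos 1,3,5,7): 1⊕0⊕0⊕1 = 0
s2 (pos 2,3,6,7): 0⊕0⊕0⊕1 = 1
s4 (pos 4,5,6,7): 0⊕0⊕0⊕1 = 1
Syndrome s4…s1 = 110 → error at position 6.
Flip position 6: 1000001 → 1000011

1000011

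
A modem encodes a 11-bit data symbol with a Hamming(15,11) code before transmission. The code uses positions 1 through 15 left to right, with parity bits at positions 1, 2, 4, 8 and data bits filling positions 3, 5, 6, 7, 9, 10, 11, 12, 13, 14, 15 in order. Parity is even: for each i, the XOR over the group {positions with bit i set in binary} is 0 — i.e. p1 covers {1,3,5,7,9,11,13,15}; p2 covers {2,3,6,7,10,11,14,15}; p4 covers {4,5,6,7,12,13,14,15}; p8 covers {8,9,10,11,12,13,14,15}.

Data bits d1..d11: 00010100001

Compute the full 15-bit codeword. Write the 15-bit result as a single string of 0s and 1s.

Place data at non-parity positions: p1 p2 0 p4 0 0 1 p8 0 1 0 0 0 0 1
p1 (pos 1,3,5,7,9,11,13,15): XOR of data positions = 0⊕0⊕1⊕0⊕0⊕0⊕1 = 0
p2 (pos 2,3,6,7,10,11,14,15): XOR of data positions = 0⊕0⊕1⊕1⊕0⊕0⊕1 = 1
p4 (pos 4,5,6,7,12,13,14,15): XOR of data positions = 0⊕0⊕1⊕0⊕0⊕0⊕1 = 0
p8 (pos 8,9,10,11,12,13,14,15): XOR of data positions = 0⊕1⊕0⊕0⊕0⊕0⊕1 = 0
Codeword: 010000100100001

010000100100001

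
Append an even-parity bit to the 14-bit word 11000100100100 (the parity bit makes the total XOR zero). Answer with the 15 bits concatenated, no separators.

XOR of the 14 data bits: 1⊕1⊕0⊕0⊕0⊕1⊕0⊕0⊕1⊕0⊕0⊕1⊕0⊕0 = 1
Parity bit = 1 (so all 15 bits XOR to 0).

110001001001001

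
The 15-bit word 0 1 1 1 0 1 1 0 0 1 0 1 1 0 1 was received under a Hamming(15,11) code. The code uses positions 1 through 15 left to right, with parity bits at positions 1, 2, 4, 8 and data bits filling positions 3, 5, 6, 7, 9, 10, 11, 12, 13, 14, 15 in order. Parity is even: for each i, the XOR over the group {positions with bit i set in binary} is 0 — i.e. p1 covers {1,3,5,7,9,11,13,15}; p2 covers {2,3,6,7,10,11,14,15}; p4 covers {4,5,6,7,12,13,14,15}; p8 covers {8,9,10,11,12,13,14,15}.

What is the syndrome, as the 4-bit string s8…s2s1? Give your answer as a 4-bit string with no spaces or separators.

s1 (pos 1,3,5,7,9,11,13,15): 0⊕1⊕0⊕1⊕0⊕0⊕1⊕1 = 0
s2 (pos 2,3,6,7,10,11,14,15): 1⊕1⊕1⊕1⊕1⊕0⊕0⊕1 = 0
s4 (pos 4,5,6,7,12,13,14,15): 1⊕0⊕1⊕1⊕1⊕1⊕0⊕1 = 0
s8 (pos 8,9,10,11,12,13,14,15): 0⊕0⊕1⊕0⊕1⊕1⊕0⊕1 = 0
Syndrome s8…s1 = 0000 → no error.

0000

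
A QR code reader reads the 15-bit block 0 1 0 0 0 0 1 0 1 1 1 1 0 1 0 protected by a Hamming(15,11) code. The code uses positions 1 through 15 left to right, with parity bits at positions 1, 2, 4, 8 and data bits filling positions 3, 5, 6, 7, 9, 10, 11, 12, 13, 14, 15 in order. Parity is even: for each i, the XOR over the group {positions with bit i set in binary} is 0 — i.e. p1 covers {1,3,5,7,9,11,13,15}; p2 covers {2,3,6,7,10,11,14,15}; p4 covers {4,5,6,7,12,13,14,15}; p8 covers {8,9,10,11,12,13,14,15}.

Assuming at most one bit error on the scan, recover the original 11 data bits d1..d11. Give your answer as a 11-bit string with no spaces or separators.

s1 (pos 1,3,5,7,9,11,13,15): 0⊕0⊕0⊕1⊕1⊕1⊕0⊕0 = 1
s2 (pos 2,3,6,7,10,11,14,15): 1⊕0⊕0⊕1⊕1⊕1⊕1⊕0 = 1
s4 (pos 4,5,6,7,12,13,14,15): 0⊕0⊕0⊕1⊕1⊕0⊕1⊕0 = 1
s8 (pos 8,9,10,11,12,13,14,15): 0⊕1⊕1⊕1⊕1⊕0⊕1⊕0 = 1
Syndrome s8…s1 = 1111 → error at position 15.
Flip position 15: 010000101111010 → 010000101111011
Read data bits from positions 3,5,6,7,9,10,11,12,13,14,15: 00011111011

00011111011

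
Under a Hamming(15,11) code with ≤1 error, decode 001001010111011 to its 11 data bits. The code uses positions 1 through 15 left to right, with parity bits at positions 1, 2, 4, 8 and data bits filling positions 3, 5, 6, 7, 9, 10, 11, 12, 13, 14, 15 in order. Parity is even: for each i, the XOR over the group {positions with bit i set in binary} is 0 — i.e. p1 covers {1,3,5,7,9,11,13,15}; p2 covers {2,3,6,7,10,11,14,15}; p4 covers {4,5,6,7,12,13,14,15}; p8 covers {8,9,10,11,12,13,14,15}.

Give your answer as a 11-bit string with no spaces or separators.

10100111011

s1 (pos 1,3,5,7,9,11,13,15): 0⊕1⊕0⊕0⊕0⊕1⊕0⊕1 = 1
s2 (pos 2,3,6,7,10,11,14,15): 0⊕1⊕1⊕0⊕1⊕1⊕1⊕1 = 0
s4 (pos 4,5,6,7,12,13,14,15): 0⊕0⊕1⊕0⊕1⊕0⊕1⊕1 = 0
s8 (pos 8,9,10,11,12,13,14,15): 1⊕0⊕1⊕1⊕1⊕0⊕1⊕1 = 0
Syndrome s8…s1 = 0001 → error at position 1.
Flip position 1: 001001010111011 → 101001010111011
Read data bits from positions 3,5,6,7,9,10,11,12,13,14,15: 10100111011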